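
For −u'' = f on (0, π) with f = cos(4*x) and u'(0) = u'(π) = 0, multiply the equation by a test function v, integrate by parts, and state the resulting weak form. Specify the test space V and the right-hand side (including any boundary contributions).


V = H^1(0, π) (no boundary constraint on v; u is determined up to an additive constant); weak form: ∫_0^π u'v' dx = ∫_0^π (cos(4*x)) v dx for all v ∈ V.

Multiply both sides by a test function v and integrate from 0 to π:
  ∫_0^π −u''(x) v(x) dx = ∫_0^π f(x) v(x) dx.
Integrate the LHS by parts once:
  ∫_0^π −u'' v dx = −[u'(x) v(x)]_0^π + ∫_0^π u'(x) v'(x) dx.
Thus ∫_0^π u'(x) v'(x) dx = ∫_0^π f(x) v(x) dx + [u'(x) v(x)]_0^π.
Choose V so that boundary terms are either known or forced to vanish.
u has homogeneous Neumann: u'(0) = u'(π) = 0. So [u' v]_0^π = 0·v(π) − 0·v(0) = 0 for any v; take V = H^1(0, π).
Weak formulation: find u (satisfying any essential BC) such that ∫_0^π u'(x) v'(x) dx = ∫_0^π f v dx for all v ∈ V (homogeneous Neumann, so boundary terms vanish).
Substituting f(x) = cos(4*x), the right-hand side is ∫_0^π (cos(4*x)) v dx.
Compatibility check (pure Neumann): taking v ≡ 1 ∈ V gives 0 = ∫_0^π f dx + (0) − (0), i.e. ∫_0^π f dx must equal u'(0) − u'(π) = 0. Indeed ∫_0^π (cos(4*x)) dx = 0, so the data are compatible. The solution is then unique only up to an additive constant (fix it e.g. by requiring ∫_0^π u dx = 0).


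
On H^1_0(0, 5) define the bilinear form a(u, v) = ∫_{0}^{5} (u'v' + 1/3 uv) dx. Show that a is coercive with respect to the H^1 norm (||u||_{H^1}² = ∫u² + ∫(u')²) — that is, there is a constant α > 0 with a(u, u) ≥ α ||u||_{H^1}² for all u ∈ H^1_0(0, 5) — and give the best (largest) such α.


α = (25/3 + π^2)/(π^2 + 25)

Coercivity of a(·,·) on H^1_0(0, 5) means a(u, u) ≥ α ||u||_{H^1}² for every u ∈ H^1_0.
The interval has length L = 5, and Poincaré/coercivity depend only on L. Here a(u, u) = ∫(u')² + (1/3)·∫u².
Here 0 < c = 1/3 < 1. The condition a(u,u) ≥ α||u||_{H^1}² reads (1−α)∫(u')² ≥ (α−c)∫u². Any admissible α is ≤ 1 (rapidly oscillating u have ∫u²/∫(u')² → 0), and α = 1 would force 0 ≥ (1−c)∫u², impossible since c < 1; so 1−α > 0. By the sharp Poincaré inequality on H^1_0 of an interval of length L, ∫(u')² ≥ (π/L)²∫u² with equality for the first sine mode sin(π(x−x₀)/L) (x₀ the left endpoint), so the inequality holds for all u iff (1−α)(π/L)² ≥ α − c, i.e. α ≤ ((π/L)² + c)/((π/L)² + 1) = (1 + c(L/π)²)/(1 + (L/π)²). With (π/L)² = π^2/25 and c = 1/3, the largest admissible constant is α = ((π/L)² + c)/((π/L)² + 1).
Simplifying, α = (25/3 + π^2)/(π^2 + 25).


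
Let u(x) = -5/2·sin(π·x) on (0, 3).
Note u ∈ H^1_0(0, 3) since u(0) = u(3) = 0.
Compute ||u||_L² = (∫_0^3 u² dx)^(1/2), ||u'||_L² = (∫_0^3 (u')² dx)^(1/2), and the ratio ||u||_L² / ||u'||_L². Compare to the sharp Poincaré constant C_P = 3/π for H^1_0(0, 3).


||u||_L² / ||u'||_L² = 1/π < C_P = 3/π.

u(x) = -5/2·sin(π·x), so u'(x) = -5*π*cos(π*x)/2.
Writing u(x) = A·sin(kπx/L) with A = -5/2 and k = 3, use ∫_0^L sin²(kπx/L) dx = L/2 and ∫_0^L cos²(kπx/L) dx = L/2.
u² = 25/4·sin²(π·x) and (u')² = 25*π^2/4·cos²(π·x), and each of sin², cos² integrates to L/2 = 3/2 over (0, 3).
∫_0^3 u² dx = 75/8, so ||u||_L² = 5*sqrt(6)/4.
∫_0^3 (u')² dx = 75*π^2/8, so ||u'||_L² = 5*sqrt(6)*π/4.
Ratio ||u||_L² / ||u'||_L² = 1/π.
Sharp Poincaré constant on H^1_0(0, 3) is C_P = L/π = 3/π, achieved by sin(π/3·x).
This is the k = 3 harmonic; the ratio L/(kπ) is strictly less than C_P = L/π, consistent with the sharp inequality ||u||_L² ≤ C_P ||u'||_L².


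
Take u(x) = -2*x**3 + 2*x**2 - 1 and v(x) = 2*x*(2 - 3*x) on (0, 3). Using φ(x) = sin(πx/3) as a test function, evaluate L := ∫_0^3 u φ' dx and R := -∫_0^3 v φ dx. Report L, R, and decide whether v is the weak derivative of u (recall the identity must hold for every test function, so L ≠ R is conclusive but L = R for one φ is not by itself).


LHS = -648/π^3 + 126/π, RHS = -648/π^3 + 126/π. Yes, v = u' weakly.

u(x) = -2*x**3 + 2*x**2 - 1, classical derivative u'(x) = -6*x**2 + 4*x.
φ(x) = sin(πx/3), so φ'(x) = π*cos(π*x/3)/3.
Note φ(0) = φ(3) = 0, so the boundary term u·φ vanishes.
LHS = ∫_0^3 u(x) φ'(x) dx = ∫_0^3 (-2*π*x^3*cos(π*x/3)/3 + 2*π*x^2*cos(π*x/3)/3 - π*cos(π*x/3)/3) dx. Term by term:
  ∫_0^3 -π*cos(π*x/3)/3 dx = 0;  ∫_0^3 -2*π*x^3*cos(π*x/3)/3 dx = -648/π^3 + 162/π;  ∫_0^3 2*π*x^2*cos(π*x/3)/3 dx = -36/π.
Sum: 0 + -648/π^3 + 162/π − 36/π = -648/π^3 + 126/π.
So LHS = -648/π^3 + 126/π.
∫_0^3 v(x) φ(x) dx = ∫_0^3 (-6*x^2*sin(π*x/3) + 4*x*sin(π*x/3)) dx. Term by term:
  ∫_0^3 -6*x^2*sin(π*x/3) dx = -162/π + 648/π^3;  ∫_0^3 4*x*sin(π*x/3) dx = 36/π.
Sum: -162/π + 648/π^3 + 36/π = -126/π + 648/π^3.
So RHS = -∫_0^3 v(x) φ(x) dx = -648/π^3 + 126/π.
LHS = RHS, so the identity holds for this test φ.
Moreover u is smooth here and v(x) = u'(x) = -6*x**2 + 4*x pointwise, so the identity holds for every test function. Hence v is the weak derivative of u.


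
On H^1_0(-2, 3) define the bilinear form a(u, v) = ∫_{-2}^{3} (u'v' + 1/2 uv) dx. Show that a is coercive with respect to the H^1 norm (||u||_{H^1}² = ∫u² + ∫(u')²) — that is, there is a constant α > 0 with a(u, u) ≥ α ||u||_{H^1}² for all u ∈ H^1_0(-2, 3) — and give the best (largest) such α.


α = (π^2 + 25/2)/(π^2 + 25)

Coercivity of a(·,·) on H^1_0(-2, 3) means a(u, u) ≥ α ||u||_{H^1}² for every u ∈ H^1_0.
The interval has length L = 5, and Poincaré/coercivity depend only on L. Here a(u, u) = ∫(u')² + (1/2)·∫u².
Here 0 < c = 1/2 < 1. The condition a(u,u) ≥ α||u||_{H^1}² reads (1−α)∫(u')² ≥ (α−c)∫u². Any admissible α is ≤ 1 (rapidly oscillating u have ∫u²/∫(u')² → 0), and α = 1 would force 0 ≥ (1−c)∫u², impossible since c < 1; so 1−α > 0. By the sharp Poincaré inequality on H^1_0 of an interval of length L, ∫(u')² ≥ (π/L)²∫u² with equality for the first sine mode sin(π(x−x₀)/L) (x₀ the left endpoint), so the inequality holds for all u iff (1−α)(π/L)² ≥ α − c, i.e. α ≤ ((π/L)² + c)/((π/L)² + 1) = (1 + c(L/π)²)/(1 + (L/π)²). With (π/L)² = π^2/25 and c = 1/2, the largest admissible constant is α = ((π/L)² + c)/((π/L)² + 1).
Simplifying, α = (π^2 + 25/2)/(π^2 + 25).


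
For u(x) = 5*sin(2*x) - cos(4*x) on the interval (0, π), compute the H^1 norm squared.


||u||_{H^1(0,π)}^2 = 71*π

u'(x) = 4*sin(4*x) + 10*cos(2*x).
Expand u² and (u')² and integrate term by term on (0, π), using: for integers n ≥ 1, ∫_0^π sin²(nx) dx = ∫_0^π cos²(nx) dx = π/2; for n ≠ n', ∫_0^π sin(nx)sin(n'x) dx = ∫_0^π cos(nx)cos(n'x) dx = 0; and by product-to-sum, ∫_0^π sin(nx)cos(n'x) dx = ½∫_0^π [sin((n+n')x) + sin((n−n')x)] dx, which is 0 when n+n' is even and 2n/(n²−n'²) when n+n' is odd (it need not vanish on (0, π)).
  u² squared terms: (-1)²·∫cos(4x)² dx = 1·π/2 = π/2;  (5)²·∫sin(2x)² dx = 25·π/2 = 25*π/2.
  u² cross terms: 2·(-1)·(5)·∫cos(4x)·sin(2x) dx = -10·(0) = 0.
  So ∫_0^π u² dx = π/2 + 25*π/2 + 0 = 13*π.
  (u')² squared terms: (4)²·∫sin(4x)² dx = 16·π/2 = 8*π;  (10)²·∫cos(2x)² dx = 100·π/2 = 50*π.
  (u')² cross terms: 2·(4)·(10)·∫sin(4x)·cos(2x) dx = 80·(0) = 0.
  So ∫_0^π (u')² dx = 8*π + 50*π + 0 = 58*π.
||u||_{H^1}^2 = (13*π) + (58*π) = 71*π.


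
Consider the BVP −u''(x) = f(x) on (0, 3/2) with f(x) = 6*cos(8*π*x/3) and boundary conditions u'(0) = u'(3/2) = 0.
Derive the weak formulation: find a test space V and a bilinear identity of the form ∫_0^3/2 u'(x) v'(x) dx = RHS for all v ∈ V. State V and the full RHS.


V = H^1(0, 3/2) (no boundary constraint on v; u is determined up to an additive constant); weak form: ∫_0^3/2 u'v' dx = ∫_0^3/2 (6*cos(8*π*x/3)) v dx for all v ∈ V.

Multiply both sides by a test function v and integrate from 0 to 3/2:
  ∫_0^3/2 −u''(x) v(x) dx = ∫_0^3/2 f(x) v(x) dx.
Integrate the LHS by parts once:
  ∫_0^3/2 −u'' v dx = −[u'(x) v(x)]_0^3/2 + ∫_0^3/2 u'(x) v'(x) dx.
Thus ∫_0^3/2 u'(x) v'(x) dx = ∫_0^3/2 f(x) v(x) dx + [u'(x) v(x)]_0^3/2.
Choose V so that boundary terms are either known or forced to vanish.
u has homogeneous Neumann: u'(0) = u'(3/2) = 0. So [u' v]_0^3/2 = 0·v(3/2) − 0·v(0) = 0 for any v; take V = H^1(0, 3/2).
Weak formulation: find u (satisfying any essential BC) such that ∫_0^3/2 u'(x) v'(x) dx = ∫_0^3/2 f v dx for all v ∈ V (homogeneous Neumann, so boundary terms vanish).
Substituting f(x) = 6*cos(8*π*x/3), the right-hand side is ∫_0^3/2 (6*cos(8*π*x/3)) v dx.
Compatibility check (pure Neumann): taking v ≡ 1 ∈ V gives 0 = ∫_0^3/2 f dx + (0) − (0), i.e. ∫_0^3/2 f dx must equal u'(0) − u'(3/2) = 0. Indeed ∫_0^3/2 (6*cos(8*π*x/3)) dx = 0, so the data are compatible. The solution is then unique only up to an additive constant (fix it e.g. by requiring ∫_0^3/2 u dx = 0).


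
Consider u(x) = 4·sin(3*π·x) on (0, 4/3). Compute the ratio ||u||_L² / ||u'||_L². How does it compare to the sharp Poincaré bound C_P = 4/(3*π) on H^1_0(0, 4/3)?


||u||_L² / ||u'||_L² = 1/(3*π) < C_P = 4/(3*π).

u(x) = 4·sin(3*π·x), so u'(x) = 12*π*cos(3*π*x).
Writing u(x) = A·sin(kπx/L) with A = 4 and k = 4, use ∫_0^L sin²(kπx/L) dx = L/2 and ∫_0^L cos²(kπx/L) dx = L/2.
u² = 16·sin²(3*π·x) and (u')² = 144*π^2·cos²(3*π·x), and each of sin², cos² integrates to L/2 = 2/3 over (0, 4/3).
∫_0^4/3 u² dx = 32/3, so ||u||_L² = 4*sqrt(6)/3.
∫_0^4/3 (u')² dx = 96*π^2, so ||u'||_L² = 4*sqrt(6)*π.
Ratio ||u||_L² / ||u'||_L² = 1/(3*π).
Sharp Poincaré constant on H^1_0(0, 4/3) is C_P = L/π = 4/(3*π), achieved by sin(3*π/4·x).
This is the k = 4 harmonic; the ratio L/(kπ) is strictly less than C_P = L/π, consistent with the sharp inequality ||u||_L² ≤ C_P ||u'||_L².


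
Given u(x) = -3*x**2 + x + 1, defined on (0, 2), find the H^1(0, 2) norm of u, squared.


||u||_{H^1}^2 = 1504/15

The H^1 norm (squared) on an interval (0, L) is
  ||u||_{H^1}^2 = ∫_0^L u(x)^2 dx + ∫_0^L u'(x)^2 dx.
Compute u'(x) = 1 - 6*x.
Then u(x)^2 = 9*x**4 - 6*x**3 - 5*x**2 + 2*x + 1 and u'(x)^2 = 36*x**2 - 12*x + 1.
Integrate each monomial from 0 to 2 using ∫_0^2 c·x^n dx = c·2^(n+1)/(n+1):
  ∫_0^2 u(x)^2 dx = ∫_0^2 (9*x^4 - 6*x^3 - 5*x^2 + 2*x + 1) dx. Term by term:
    ∫_0^2 9*x^4 dx = 288/5;  ∫_0^2 -6*x^3 dx = -24;  ∫_0^2 -5*x^2 dx = -40/3;
    ∫_0^2 2*x dx = 4;  ∫_0^2 1 dx = 2.
  Sum: 288/5 − 24 − 40/3 + 4 + 2 = 394/15.
  ∫_0^2 u'(x)^2 dx = ∫_0^2 (36*x^2 - 12*x + 1) dx. Term by term:
    ∫_0^2 36*x^2 dx = 96;  ∫_0^2 -12*x dx = -24;  ∫_0^2 1 dx = 2.
  Sum: 96 − 24 + 2 = 74.
Adding: ||u||_{H^1}^2 = 394/15 + 74 = 1504/15.


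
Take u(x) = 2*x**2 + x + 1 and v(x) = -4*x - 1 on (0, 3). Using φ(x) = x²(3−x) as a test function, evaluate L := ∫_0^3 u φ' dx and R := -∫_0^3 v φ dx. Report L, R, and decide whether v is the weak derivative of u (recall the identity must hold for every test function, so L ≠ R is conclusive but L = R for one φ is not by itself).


LHS = -1107/20, RHS = 1107/20. No, v is not the weak derivative of u.

u(x) = 2*x**2 + x + 1, classical derivative u'(x) = 4*x + 1.
φ(x) = x²(3−x), so φ'(x) = 3*x*(2 - x).
Note φ(0) = φ(3) = 0, so the boundary term u·φ vanishes.
LHS = ∫_0^3 u(x) φ'(x) dx = ∫_0^3 (-6*x^4 + 9*x^3 + 3*x^2 + 6*x) dx. Term by term:
  ∫_0^3 -6*x^4 dx = -1458/5;  ∫_0^3 9*x^3 dx = 729/4;  ∫_0^3 3*x^2 dx = 27;
  ∫_0^3 6*x dx = 27.
Sum: -1458/5 + 729/4 + 27 + 27 = -1107/20.
So LHS = -1107/20.
∫_0^3 v(x) φ(x) dx = ∫_0^3 (4*x^4 - 11*x^3 - 3*x^2) dx. Term by term:
  ∫_0^3 4*x^4 dx = 972/5;  ∫_0^3 -11*x^3 dx = -891/4;  ∫_0^3 -3*x^2 dx = -27.
Sum: 972/5 − 891/4 − 27 = -1107/20.
So RHS = -∫_0^3 v(x) φ(x) dx = 1107/20.
LHS − RHS = -1107/10 ≠ 0, so the identity fails.
(For a valid weak derivative the identity must hold for EVERY test function, in particular this one. The failure shows v is NOT the weak derivative of u.)
Correct weak derivative would be u'(x) = 4*x + 1.


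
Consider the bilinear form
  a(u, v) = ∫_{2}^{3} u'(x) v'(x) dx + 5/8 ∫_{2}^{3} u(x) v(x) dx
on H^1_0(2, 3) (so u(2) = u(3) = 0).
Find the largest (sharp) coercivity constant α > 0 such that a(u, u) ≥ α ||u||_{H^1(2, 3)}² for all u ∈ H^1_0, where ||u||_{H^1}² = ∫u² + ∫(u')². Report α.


α = (5/8 + π^2)/(1 + π^2)

Coercivity of a(·,·) on H^1_0(2, 3) means a(u, u) ≥ α ||u||_{H^1}² for every u ∈ H^1_0.
The interval has length L = 1, and Poincaré/coercivity depend only on L. Here a(u, u) = ∫(u')² + (5/8)·∫u².
Here 0 < c = 5/8 < 1. The condition a(u,u) ≥ α||u||_{H^1}² reads (1−α)∫(u')² ≥ (α−c)∫u². Any admissible α is ≤ 1 (rapidly oscillating u have ∫u²/∫(u')² → 0), and α = 1 would force 0 ≥ (1−c)∫u², impossible since c < 1; so 1−α > 0. By the sharp Poincaré inequality on H^1_0 of an interval of length L, ∫(u')² ≥ (π/L)²∫u² with equality for the first sine mode sin(π(x−x₀)/L) (x₀ the left endpoint), so the inequality holds for all u iff (1−α)(π/L)² ≥ α − c, i.e. α ≤ ((π/L)² + c)/((π/L)² + 1) = (1 + c(L/π)²)/(1 + (L/π)²). With (π/L)² = π^2 and c = 5/8, the largest admissible constant is α = ((π/L)² + c)/((π/L)² + 1).
Simplifying, α = (5/8 + π^2)/(1 + π^2).


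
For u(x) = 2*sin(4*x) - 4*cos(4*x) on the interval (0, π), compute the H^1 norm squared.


||u||_{H^1(0,π)}^2 = 170*π

u'(x) = 16*sin(4*x) + 8*cos(4*x).
Expand u² and (u')² and integrate term by term on (0, π), using: for integers n ≥ 1, ∫_0^π sin²(nx) dx = ∫_0^π cos²(nx) dx = π/2; for n ≠ n', ∫_0^π sin(nx)sin(n'x) dx = ∫_0^π cos(nx)cos(n'x) dx = 0; and by product-to-sum, ∫_0^π sin(nx)cos(n'x) dx = ½∫_0^π [sin((n+n')x) + sin((n−n')x)] dx, which is 0 when n+n' is even and 2n/(n²−n'²) when n+n' is odd (it need not vanish on (0, π)).
  u² squared terms: (-4)²·∫cos(4x)² dx = 16·π/2 = 8*π;  (2)²·∫sin(4x)² dx = 4·π/2 = 2*π.
  u² cross terms: 2·(-4)·(2)·∫cos(4x)·sin(4x) dx = -16·(0) = 0.
  So ∫_0^π u² dx = 8*π + 2*π + 0 = 10*π.
  (u')² squared terms: (8)²·∫cos(4x)² dx = 64·π/2 = 32*π;  (16)²·∫sin(4x)² dx = 256·π/2 = 128*π.
  (u')² cross terms: 2·(8)·(16)·∫cos(4x)·sin(4x) dx = 256·(0) = 0.
  So ∫_0^π (u')² dx = 32*π + 128*π + 0 = 160*π.
||u||_{H^1}^2 = (10*π) + (160*π) = 170*π.


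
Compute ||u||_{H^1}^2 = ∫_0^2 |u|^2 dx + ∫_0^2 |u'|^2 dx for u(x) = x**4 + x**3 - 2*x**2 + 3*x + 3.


||u||_{H^1}^2 = 212248/315

The H^1 norm (squared) on an interval (0, L) is
  ||u||_{H^1}^2 = ∫_0^L u(x)^2 dx + ∫_0^L u'(x)^2 dx.
Compute u'(x) = 4*x**3 + 3*x**2 - 4*x + 3.
Then u(x)^2 = x**8 + 2*x**7 - 3*x**6 + 2*x**5 + 16*x**4 - 6*x**3 - 3*x**2 + 18*x + 9 and u'(x)^2 = 16*x**6 + 24*x**5 - 23*x**4 + 34*x**2 - 24*x + 9.
Integrate each monomial from 0 to 2 using ∫_0^2 c·x^n dx = c·2^(n+1)/(n+1):
  ∫_0^2 u(x)^2 dx = ∫_0^2 (x^8 + 2*x^7 - 3*x^6 + 2*x^5 + 16*x^4 - 6*x^3 - 3*x^2 + 18*x + 9) dx. Term by term:
    ∫_0^2 x^8 dx = 512/9;  ∫_0^2 2*x^7 dx = 64;  ∫_0^2 -3*x^6 dx = -384/7;
    ∫_0^2 2*x^5 dx = 64/3;  ∫_0^2 16*x^4 dx = 512/5;  ∫_0^2 -6*x^3 dx = -24;
    ∫_0^2 -3*x^2 dx = -8;  ∫_0^2 18*x dx = 36;  ∫_0^2 9 dx = 18.
  Sum: 512/9 + 64 − 384/7 + 64/3 + 512/5 − 24 − 8 + 36 + 18 = 66706/315.
  ∫_0^2 u'(x)^2 dx = ∫_0^2 (16*x^6 + 24*x^5 - 23*x^4 + 34*x^2 - 24*x + 9) dx. Term by term:
    ∫_0^2 16*x^6 dx = 2048/7;  ∫_0^2 24*x^5 dx = 256;  ∫_0^2 -23*x^4 dx = -736/5;
    ∫_0^2 34*x^2 dx = 272/3;  ∫_0^2 -24*x dx = -48;  ∫_0^2 9 dx = 18.
  Sum: 2048/7 + 256 − 736/5 + 272/3 − 48 + 18 = 48514/105.
Adding: ||u||_{H^1}^2 = 66706/315 + 48514/105 = 212248/315.


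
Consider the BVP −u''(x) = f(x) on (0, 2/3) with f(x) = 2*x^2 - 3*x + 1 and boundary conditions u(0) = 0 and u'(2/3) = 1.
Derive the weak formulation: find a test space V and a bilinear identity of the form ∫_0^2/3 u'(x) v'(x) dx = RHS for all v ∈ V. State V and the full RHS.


V = {v ∈ H^1(0, 2/3) : v(0) = 0} (test functions vanish at x = 0 where u is specified); weak form: ∫_0^2/3 u'v' dx = ∫_0^2/3 (2*x^2 - 3*x + 1) v dx + v(2/3) for all v ∈ V.

Multiply both sides by a test function v and integrate from 0 to 2/3:
  ∫_0^2/3 −u''(x) v(x) dx = ∫_0^2/3 f(x) v(x) dx.
Integrate the LHS by parts once:
  ∫_0^2/3 −u'' v dx = −[u'(x) v(x)]_0^2/3 + ∫_0^2/3 u'(x) v'(x) dx.
Thus ∫_0^2/3 u'(x) v'(x) dx = ∫_0^2/3 f(x) v(x) dx + [u'(x) v(x)]_0^2/3.
Choose V so that boundary terms are either known or forced to vanish.
Mixed BC: u(0) = 0 (Dirichlet) and u'(2/3) = 1 (Neumann). Define V = {v ∈ H^1(0, 2/3) : v(0) = 0}. Then [u' v]_0^2/3 = u'(2/3)·v(2/3) − u'(0)·0 = v(2/3).
Weak formulation: find u (satisfying any essential BC) such that ∫_0^2/3 u'(x) v'(x) dx = ∫_0^2/3 f v dx + v(2/3) for all v ∈ V (Dirichlet at 0 absorbed into V; Neumann datum at x = 2/3 contributes the boundary term).
Substituting f(x) = 2*x^2 - 3*x + 1, the right-hand side is ∫_0^2/3 (2*x^2 - 3*x + 1) v dx + v(2/3).


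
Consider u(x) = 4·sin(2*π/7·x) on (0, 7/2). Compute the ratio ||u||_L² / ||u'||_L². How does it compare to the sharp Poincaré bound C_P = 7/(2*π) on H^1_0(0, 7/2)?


||u||_L² / ||u'||_L² = 7/(2*π) = C_P.

u(x) = 4·sin(2*π/7·x), so u'(x) = 8*π*cos(2*π*x/7)/7.
Writing u(x) = A·sin(kπx/L) with A = 4 and k = 1, use ∫_0^L sin²(kπx/L) dx = L/2 and ∫_0^L cos²(kπx/L) dx = L/2.
u² = 16·sin²(2*π/7·x) and (u')² = 64*π^2/49·cos²(2*π/7·x), and each of sin², cos² integrates to L/2 = 7/4 over (0, 7/2).
∫_0^7/2 u² dx = 28, so ||u||_L² = 2*sqrt(7).
∫_0^7/2 (u')² dx = 16*π^2/7, so ||u'||_L² = 4*sqrt(7)*π/7.
Ratio ||u||_L² / ||u'||_L² = 7/(2*π).
Sharp Poincaré constant on H^1_0(0, 7/2) is C_P = L/π = 7/(2*π), achieved by sin(2*π/7·x).
This is the k = 1 eigenfunction (up to amplitude), so the ratio equals the sharp Poincaré constant exactly.


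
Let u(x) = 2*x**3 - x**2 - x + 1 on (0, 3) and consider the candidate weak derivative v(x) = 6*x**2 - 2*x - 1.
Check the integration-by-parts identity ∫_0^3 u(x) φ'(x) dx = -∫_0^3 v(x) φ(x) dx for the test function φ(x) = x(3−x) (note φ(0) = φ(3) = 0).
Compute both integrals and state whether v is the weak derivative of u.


LHS = -549/10, RHS = -549/10. Yes, v = u' weakly.

u(x) = 2*x**3 - x**2 - x + 1, classical derivative u'(x) = 6*x**2 - 2*x - 1.
φ(x) = x(3−x), so φ'(x) = 3 - 2*x.
Note φ(0) = φ(3) = 0, so the boundary term u·φ vanishes.
LHS = ∫_0^3 u(x) φ'(x) dx = ∫_0^3 (-4*x^4 + 8*x^3 - x^2 - 5*x + 3) dx. Term by term:
  ∫_0^3 -4*x^4 dx = -972/5;  ∫_0^3 8*x^3 dx = 162;  ∫_0^3 -x^2 dx = -9;
  ∫_0^3 -5*x dx = -45/2;  ∫_0^3 3 dx = 9.
Sum: -972/5 + 162 − 9 − 45/2 + 9 = -549/10.
So LHS = -549/10.
∫_0^3 v(x) φ(x) dx = ∫_0^3 (-6*x^4 + 20*x^3 - 5*x^2 - 3*x) dx. Term by term:
  ∫_0^3 -6*x^4 dx = -1458/5;  ∫_0^3 20*x^3 dx = 405;  ∫_0^3 -5*x^2 dx = -45;
  ∫_0^3 -3*x dx = -27/2.
Sum: -1458/5 + 405 − 45 − 27/2 = 549/10.
So RHS = -∫_0^3 v(x) φ(x) dx = -549/10.
LHS = RHS, so the identity holds for this test φ.
Moreover u is smooth here and v(x) = u'(x) = 6*x**2 - 2*x - 1 pointwise, so the identity holds for every test function. Hence v is the weak derivative of u.


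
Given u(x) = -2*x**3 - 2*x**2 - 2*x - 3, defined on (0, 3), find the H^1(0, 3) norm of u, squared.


||u||_{H^1}^2 = 231018/35

The H^1 norm (squared) on an interval (0, L) is
  ||u||_{H^1}^2 = ∫_0^L u(x)^2 dx + ∫_0^L u'(x)^2 dx.
Compute u'(x) = -6*x**2 - 4*x - 2.
Then u(x)^2 = 4*x**6 + 8*x**5 + 12*x**4 + 20*x**3 + 16*x**2 + 12*x + 9 and u'(x)^2 = 36*x**4 + 48*x**3 + 40*x**2 + 16*x + 4.
Integrate each monomial from 0 to 3 using ∫_0^3 c·x^n dx = c·3^(n+1)/(n+1):
  ∫_0^3 u(x)^2 dx = ∫_0^3 (4*x^6 + 8*x^5 + 12*x^4 + 20*x^3 + 16*x^2 + 12*x + 9) dx. Term by term:
    ∫_0^3 4*x^6 dx = 8748/7;  ∫_0^3 8*x^5 dx = 972;  ∫_0^3 12*x^4 dx = 2916/5;
    ∫_0^3 20*x^3 dx = 405;  ∫_0^3 16*x^2 dx = 144;  ∫_0^3 12*x dx = 54;
    ∫_0^3 9 dx = 27.
  Sum: 8748/7 + 972 + 2916/5 + 405 + 144 + 54 + 27 = 120222/35.
  ∫_0^3 u'(x)^2 dx = ∫_0^3 (36*x^4 + 48*x^3 + 40*x^2 + 16*x + 4) dx. Term by term:
    ∫_0^3 36*x^4 dx = 8748/5;  ∫_0^3 48*x^3 dx = 972;  ∫_0^3 40*x^2 dx = 360;
    ∫_0^3 16*x dx = 72;  ∫_0^3 4 dx = 12.
  Sum: 8748/5 + 972 + 360 + 72 + 12 = 15828/5.
Adding: ||u||_{H^1}^2 = 120222/35 + 15828/5 = 231018/35.


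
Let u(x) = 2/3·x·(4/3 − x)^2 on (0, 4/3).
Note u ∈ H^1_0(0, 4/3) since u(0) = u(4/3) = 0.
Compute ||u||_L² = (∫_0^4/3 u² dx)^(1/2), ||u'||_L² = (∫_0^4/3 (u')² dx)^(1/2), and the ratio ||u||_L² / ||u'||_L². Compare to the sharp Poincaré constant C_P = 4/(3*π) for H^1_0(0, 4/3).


||u||_L² / ||u'||_L² = 2*sqrt(14)/21 < C_P = 4/(3*π).

u(x) = 2/3·x·(4/3 − x)^2, so u'(x) = 2*x^2 - 32*x/9 + 32/27.
u(x) = 2/3·x·(4/3 − x)^2 vanishes at x = 0 and x = 4/3, so u ∈ H^1_0(0, 4/3). Differentiate via the product rule and integrate the resulting polynomials term by term.
  ∫_0^4/3 u² dx = ∫_0^4/3 (4*x^6/9 - 64*x^5/27 + 128*x^4/27 - 1024*x^3/243 + 1024*x^2/729) dx. Term by term:
    ∫_0^4/3 4*x^6/9 dx = 65536/137781;  ∫_0^4/3 -64*x^5/27 dx = -131072/59049;  ∫_0^4/3 128*x^4/27 dx = 131072/32805;
    ∫_0^4/3 -1024*x^3/243 dx = -65536/19683;  ∫_0^4/3 1024*x^2/729 dx = 65536/59049.
  Sum: 65536/137781 − 131072/59049 + 131072/32805 − 65536/19683 + 65536/59049 = 65536/2066715.
  ∫_0^4/3 (u')² dx = ∫_0^4/3 (4*x^4 - 128*x^3/9 + 1408*x^2/81 - 2048*x/243 + 1024/729) dx. Term by term:
    ∫_0^4/3 4*x^4 dx = 4096/1215;  ∫_0^4/3 -128*x^3/9 dx = -8192/729;  ∫_0^4/3 1408*x^2/81 dx = 90112/6561;
    ∫_0^4/3 -2048*x/243 dx = -16384/2187;  ∫_0^4/3 1024/729 dx = 4096/2187.
  Sum: 4096/1215 − 8192/729 + 90112/6561 − 16384/2187 + 4096/2187 = 8192/32805.
∫_0^4/3 u² dx = 65536/2066715, so ||u||_L² = 256*sqrt(35)/8505.
∫_0^4/3 (u')² dx = 8192/32805, so ||u'||_L² = 64*sqrt(10)/405.
Ratio ||u||_L² / ||u'||_L² = 2*sqrt(14)/21.
Sharp Poincaré constant on H^1_0(0, 4/3) is C_P = L/π = 4/(3*π), achieved by sin(3*π/4·x).
A polynomial bump cannot attain the sharp Poincaré constant (only the first sine eigenfunction does), so the ratio is strictly less than C_P, consistent with ||u||_L² ≤ C_P ||u'||_L².


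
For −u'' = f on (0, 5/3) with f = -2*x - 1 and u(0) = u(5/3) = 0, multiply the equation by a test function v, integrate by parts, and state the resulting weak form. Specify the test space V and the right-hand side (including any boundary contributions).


V = H^1_0(0, 5/3) (so v(0) = v(5/3) = 0); weak form: ∫_0^5/3 u'v' dx = ∫_0^5/3 (-2*x - 1) v dx for all v ∈ V.

Multiply both sides by a test function v and integrate from 0 to 5/3:
  ∫_0^5/3 −u''(x) v(x) dx = ∫_0^5/3 f(x) v(x) dx.
Integrate the LHS by parts once:
  ∫_0^5/3 −u'' v dx = −[u'(x) v(x)]_0^5/3 + ∫_0^5/3 u'(x) v'(x) dx.
Thus ∫_0^5/3 u'(x) v'(x) dx = ∫_0^5/3 f(x) v(x) dx + [u'(x) v(x)]_0^5/3.
Choose V so that boundary terms are either known or forced to vanish.
u is Dirichlet: u(0) = u(5/3) = 0. Let V = H^1_0(0, 5/3); then v(0) = v(5/3) = 0, and [u' v]_0^5/3 = 0.
Weak formulation: find u (satisfying any essential BC) such that ∫_0^5/3 u'(x) v'(x) dx = ∫_0^5/3 f v dx for all v ∈ V.
Substituting f(x) = -2*x - 1, the right-hand side is ∫_0^5/3 (-2*x - 1) v dx.


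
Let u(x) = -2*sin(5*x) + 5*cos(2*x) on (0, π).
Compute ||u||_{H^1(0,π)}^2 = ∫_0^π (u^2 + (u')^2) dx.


||u||_{H^1(0,π)}^2 = -1000/21 + 229*π/2

u'(x) = -10*sin(2*x) - 10*cos(5*x).
Expand u² and (u')² and integrate term by term on (0, π), using: for integers n ≥ 1, ∫_0^π sin²(nx) dx = ∫_0^π cos²(nx) dx = π/2; for n ≠ n', ∫_0^π sin(nx)sin(n'x) dx = ∫_0^π cos(nx)cos(n'x) dx = 0; and by product-to-sum, ∫_0^π sin(nx)cos(n'x) dx = ½∫_0^π [sin((n+n')x) + sin((n−n')x)] dx, which is 0 when n+n' is even and 2n/(n²−n'²) when n+n' is odd (it need not vanish on (0, π)).
  u² squared terms: (-2)²·∫sin(5x)² dx = 4·π/2 = 2*π;  (5)²·∫cos(2x)² dx = 25·π/2 = 25*π/2.
  u² cross terms: 2·(-2)·(5)·∫sin(5x)·cos(2x) dx = -20·(10/21) = -200/21.
  So ∫_0^π u² dx = 2*π + 25*π/2 − 200/21 = -200/21 + 29*π/2.
  (u')² squared terms: (-10)²·∫cos(5x)² dx = 100·π/2 = 50*π;  (-10)²·∫sin(2x)² dx = 100·π/2 = 50*π.
  (u')² cross terms: 2·(-10)·(-10)·∫cos(5x)·sin(2x) dx = 200·(-4/21) = -800/21.
  So ∫_0^π (u')² dx = 50*π + 50*π − 800/21 = -800/21 + 100*π.
||u||_{H^1}^2 = (-200/21 + 29*π/2) + (-800/21 + 100*π) = -1000/21 + 229*π/2.


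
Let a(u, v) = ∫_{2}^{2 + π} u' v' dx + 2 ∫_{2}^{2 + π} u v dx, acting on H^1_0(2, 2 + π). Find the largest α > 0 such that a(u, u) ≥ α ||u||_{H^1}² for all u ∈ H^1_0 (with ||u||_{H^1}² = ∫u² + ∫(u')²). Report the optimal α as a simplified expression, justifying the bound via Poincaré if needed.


α = 1

Coercivity of a(·,·) on H^1_0(2, 2 + π) means a(u, u) ≥ α ||u||_{H^1}² for every u ∈ H^1_0.
The interval has length L = π, and Poincaré/coercivity depend only on L. Here a(u, u) = ∫(u')² + (2)·∫u².
Here c = 2 ≥ 1, so a(u,u) = ∫(u')² + c∫u² ≥ ∫(u')² + ∫u² = ||u||_{H^1}², i.e. α = 1 works. No larger α is possible: a(u,u) ≥ α||u||_{H^1}² means (1−α)∫(u')² ≥ (α−c)∫u², and for the modes u_n = sin(nπ(x−x₀)/L) (x₀ the left endpoint) one has ∫u_n²/∫(u_n')² = (L/(nπ))² → 0, so a(u_n,u_n)/||u_n||_{H^1}² → 1. Hence the optimal constant is α = 1.
Therefore α = 1.


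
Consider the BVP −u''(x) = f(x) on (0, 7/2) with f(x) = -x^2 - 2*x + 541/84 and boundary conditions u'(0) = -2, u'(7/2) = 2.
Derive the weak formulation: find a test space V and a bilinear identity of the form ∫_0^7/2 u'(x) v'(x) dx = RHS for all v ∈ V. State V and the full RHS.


V = H^1(0, 7/2) (v unrestricted at boundary; u is determined up to an additive constant); weak form: ∫_0^7/2 u'v' dx = ∫_0^7/2 (-x^2 - 2*x + 541/84) v dx + 2·v(7/2) + 2·v(0) for all v ∈ V.

Multiply both sides by a test function v and integrate from 0 to 7/2:
  ∫_0^7/2 −u''(x) v(x) dx = ∫_0^7/2 f(x) v(x) dx.
Integrate the LHS by parts once:
  ∫_0^7/2 −u'' v dx = −[u'(x) v(x)]_0^7/2 + ∫_0^7/2 u'(x) v'(x) dx.
Thus ∫_0^7/2 u'(x) v'(x) dx = ∫_0^7/2 f(x) v(x) dx + [u'(x) v(x)]_0^7/2.
Choose V so that boundary terms are either known or forced to vanish.
u has inhomogeneous Neumann u'(0) = -2, u'(7/2) = 2. [u' v]_0^7/2 = (2)·v(7/2) − (-2)·v(0) = 2·v(7/2) + 2·v(0). Take V = H^1(0, 7/2); boundary term becomes part of RHS.
Weak formulation: find u (satisfying any essential BC) such that ∫_0^7/2 u'(x) v'(x) dx = ∫_0^7/2 f v dx + 2·v(7/2) + 2·v(0) for all v ∈ V (Neumann data are natural BCs: they enter the RHS as boundary terms).
Substituting f(x) = -x^2 - 2*x + 541/84, the right-hand side is ∫_0^7/2 (-x^2 - 2*x + 541/84) v dx + 2·v(7/2) + 2·v(0).
Compatibility check (pure Neumann): taking v ≡ 1 ∈ V gives 0 = ∫_0^7/2 f dx + (2) − (-2), i.e. ∫_0^7/2 f dx must equal u'(0) − u'(7/2) = -4. Indeed ∫_0^7/2 (-x^2 - 2*x + 541/84) dx = -4, so the data are compatible. The solution is then unique only up to an additive constant (fix it e.g. by requiring ∫_0^7/2 u dx = 0).


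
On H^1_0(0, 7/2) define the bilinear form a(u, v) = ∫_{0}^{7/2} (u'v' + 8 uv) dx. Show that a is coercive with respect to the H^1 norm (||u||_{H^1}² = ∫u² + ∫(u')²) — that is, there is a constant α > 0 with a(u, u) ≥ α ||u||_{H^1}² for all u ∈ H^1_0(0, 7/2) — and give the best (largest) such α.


α = 1

Coercivity of a(·,·) on H^1_0(0, 7/2) means a(u, u) ≥ α ||u||_{H^1}² for every u ∈ H^1_0.
The interval has length L = 7/2, and Poincaré/coercivity depend only on L. Here a(u, u) = ∫(u')² + (8)·∫u².
Here c = 8 ≥ 1, so a(u,u) = ∫(u')² + c∫u² ≥ ∫(u')² + ∫u² = ||u||_{H^1}², i.e. α = 1 works. No larger α is possible: a(u,u) ≥ α||u||_{H^1}² means (1−α)∫(u')² ≥ (α−c)∫u², and for the modes u_n = sin(nπ(x−x₀)/L) (x₀ the left endpoint) one has ∫u_n²/∫(u_n')² = (L/(nπ))² → 0, so a(u_n,u_n)/||u_n||_{H^1}² → 1. Hence the optimal constant is α = 1.
Therefore α = 1.


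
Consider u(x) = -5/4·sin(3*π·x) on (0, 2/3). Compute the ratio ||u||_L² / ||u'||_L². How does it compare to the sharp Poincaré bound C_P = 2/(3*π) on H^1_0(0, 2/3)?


||u||_L² / ||u'||_L² = 1/(3*π) < C_P = 2/(3*π).

u(x) = -5/4·sin(3*π·x), so u'(x) = -15*π*cos(3*π*x)/4.
Writing u(x) = A·sin(kπx/L) with A = -5/4 and k = 2, use ∫_0^L sin²(kπx/L) dx = L/2 and ∫_0^L cos²(kπx/L) dx = L/2.
u² = 25/16·sin²(3*π·x) and (u')² = 225*π^2/16·cos²(3*π·x), and each of sin², cos² integrates to L/2 = 1/3 over (0, 2/3).
∫_0^2/3 u² dx = 25/48, so ||u||_L² = 5*sqrt(3)/12.
∫_0^2/3 (u')² dx = 75*π^2/16, so ||u'||_L² = 5*sqrt(3)*π/4.
Ratio ||u||_L² / ||u'||_L² = 1/(3*π).
Sharp Poincaré constant on H^1_0(0, 2/3) is C_P = L/π = 2/(3*π), achieved by sin(3*π/2·x).
This is the k = 2 harmonic; the ratio L/(kπ) is strictly less than C_P = L/π, consistent with the sharp inequality ||u||_L² ≤ C_P ||u'||_L².


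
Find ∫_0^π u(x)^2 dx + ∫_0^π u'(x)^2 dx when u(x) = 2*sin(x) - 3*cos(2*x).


||u||_{H^1(0,π)}^2 = 40 + 53*π/2

u'(x) = 6*sin(2*x) + 2*cos(x).
Expand u² and (u')² and integrate term by term on (0, π), using: for integers n ≥ 1, ∫_0^π sin²(nx) dx = ∫_0^π cos²(nx) dx = π/2; for n ≠ n', ∫_0^π sin(nx)sin(n'x) dx = ∫_0^π cos(nx)cos(n'x) dx = 0; and by product-to-sum, ∫_0^π sin(nx)cos(n'x) dx = ½∫_0^π [sin((n+n')x) + sin((n−n')x)] dx, which is 0 when n+n' is even and 2n/(n²−n'²) when n+n' is odd (it need not vanish on (0, π)).
  u² squared terms: (-3)²·∫cos(2x)² dx = 9·π/2 = 9*π/2;  (2)²·∫sin(x)² dx = 4·π/2 = 2*π.
  u² cross terms: 2·(-3)·(2)·∫cos(2x)·sin(x) dx = -12·(-2/3) = 8.
  So ∫_0^π u² dx = 9*π/2 + 2*π + 8 = 8 + 13*π/2.
  (u')² squared terms: (2)²·∫cos(x)² dx = 4·π/2 = 2*π;  (6)²·∫sin(2x)² dx = 36·π/2 = 18*π.
  (u')² cross terms: 2·(2)·(6)·∫cos(x)·sin(2x) dx = 24·(4/3) = 32.
  So ∫_0^π (u')² dx = 2*π + 18*π + 32 = 32 + 20*π.
||u||_{H^1}^2 = (8 + 13*π/2) + (32 + 20*π) = 40 + 53*π/2.


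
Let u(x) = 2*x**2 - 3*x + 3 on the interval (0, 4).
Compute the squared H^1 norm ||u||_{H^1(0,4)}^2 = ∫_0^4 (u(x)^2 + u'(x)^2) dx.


||u||_{H^1}^2 = 8648/15

The H^1 norm (squared) on an interval (0, L) is
  ||u||_{H^1}^2 = ∫_0^L u(x)^2 dx + ∫_0^L u'(x)^2 dx.
Compute u'(x) = 4*x - 3.
Then u(x)^2 = 4*x**4 - 12*x**3 + 21*x**2 - 18*x + 9 and u'(x)^2 = 16*x**2 - 24*x + 9.
Integrate each monomial from 0 to 4 using ∫_0^4 c·x^n dx = c·4^(n+1)/(n+1):
  ∫_0^4 u(x)^2 dx = ∫_0^4 (4*x^4 - 12*x^3 + 21*x^2 - 18*x + 9) dx. Term by term:
    ∫_0^4 4*x^4 dx = 4096/5;  ∫_0^4 -12*x^3 dx = -768;  ∫_0^4 21*x^2 dx = 448;
    ∫_0^4 -18*x dx = -144;  ∫_0^4 9 dx = 36.
  Sum: 4096/5 − 768 + 448 − 144 + 36 = 1956/5.
  ∫_0^4 u'(x)^2 dx = ∫_0^4 (16*x^2 - 24*x + 9) dx. Term by term:
    ∫_0^4 16*x^2 dx = 1024/3;  ∫_0^4 -24*x dx = -192;  ∫_0^4 9 dx = 36.
  Sum: 1024/3 − 192 + 36 = 556/3.
Adding: ||u||_{H^1}^2 = 1956/5 + 556/3 = 8648/15.


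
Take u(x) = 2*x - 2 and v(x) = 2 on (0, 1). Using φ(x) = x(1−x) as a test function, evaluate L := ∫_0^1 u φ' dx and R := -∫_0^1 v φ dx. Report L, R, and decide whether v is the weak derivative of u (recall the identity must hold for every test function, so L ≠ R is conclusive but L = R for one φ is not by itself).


LHS = -1/3, RHS = -1/3. Yes, v = u' weakly.

u(x) = 2*x - 2, classical derivative u'(x) = 2.
φ(x) = x(1−x), so φ'(x) = 1 - 2*x.
Note φ(0) = φ(1) = 0, so the boundary term u·φ vanishes.
LHS = ∫_0^1 u(x) φ'(x) dx = ∫_0^1 (-4*x^2 + 6*x - 2) dx. Term by term:
  ∫_0^1 -4*x^2 dx = -4/3;  ∫_0^1 6*x dx = 3;  ∫_0^1 -2 dx = -2.
Sum: -4/3 + 3 − 2 = -1/3.
So LHS = -1/3.
∫_0^1 v(x) φ(x) dx = ∫_0^1 (-2*x^2 + 2*x) dx. Term by term:
  ∫_0^1 -2*x^2 dx = -2/3;  ∫_0^1 2*x dx = 1.
Sum: -2/3 + 1 = 1/3.
So RHS = -∫_0^1 v(x) φ(x) dx = -1/3.
LHS = RHS, so the identity holds for this test φ.
Moreover u is smooth here and v(x) = u'(x) = 2 pointwise, so the identity holds for every test function. Hence v is the weak derivative of u.


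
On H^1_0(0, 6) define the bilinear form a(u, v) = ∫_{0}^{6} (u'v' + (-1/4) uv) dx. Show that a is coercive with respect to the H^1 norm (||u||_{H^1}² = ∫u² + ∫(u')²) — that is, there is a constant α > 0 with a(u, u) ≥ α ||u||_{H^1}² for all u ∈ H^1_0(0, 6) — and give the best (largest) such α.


α = (-9 + π^2)/(π^2 + 36)

Coercivity of a(·,·) on H^1_0(0, 6) means a(u, u) ≥ α ||u||_{H^1}² for every u ∈ H^1_0.
The interval has length L = 6, and Poincaré/coercivity depend only on L. Here a(u, u) = ∫(u')² + (-1/4)·∫u².
Here c = -1/4 < 0 with |c| < (π/L)² = π^2/36, so coercivity still holds. The condition a(u,u) ≥ α||u||_{H^1}² reads (1−α)∫(u')² ≥ (α−c)∫u². Any admissible α is ≤ 1 (rapidly oscillating u have ∫u²/∫(u')² → 0), and α = 1 would force 0 ≥ (1−c)∫u², impossible since c < 1; so 1−α > 0. By the sharp Poincaré inequality on H^1_0 of an interval of length L, ∫(u')² ≥ (π/L)²∫u² with equality for the first sine mode sin(π(x−x₀)/L) (x₀ the left endpoint), so the inequality holds for all u iff (1−α)(π/L)² ≥ α − c, i.e. α ≤ ((π/L)² + c)/((π/L)² + 1) = (1 + c(L/π)²)/(1 + (L/π)²). (Direct route, valid since c ≤ 0: Poincaré gives c∫u² ≥ c(L/π)²∫(u')², so a(u,u) ≥ (1 + c(L/π)²)∫(u')², while ||u||_{H^1}² ≤ (1 + (L/π)²)∫(u')²; dividing yields the same α.) With (π/L)² = π^2/36 and c = -1/4, the largest admissible constant is α = ((π/L)² + c)/((π/L)² + 1).
Simplifying, α = (-9 + π^2)/(π^2 + 36).


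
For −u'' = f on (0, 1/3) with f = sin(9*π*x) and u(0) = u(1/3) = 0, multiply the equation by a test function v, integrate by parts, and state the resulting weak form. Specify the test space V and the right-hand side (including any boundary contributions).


V = H^1_0(0, 1/3) (so v(0) = v(1/3) = 0); weak form: ∫_0^1/3 u'v' dx = ∫_0^1/3 (sin(9*π*x)) v dx for all v ∈ V.

Multiply both sides by a test function v and integrate from 0 to 1/3:
  ∫_0^1/3 −u''(x) v(x) dx = ∫_0^1/3 f(x) v(x) dx.
Integrate the LHS by parts once:
  ∫_0^1/3 −u'' v dx = −[u'(x) v(x)]_0^1/3 + ∫_0^1/3 u'(x) v'(x) dx.
Thus ∫_0^1/3 u'(x) v'(x) dx = ∫_0^1/3 f(x) v(x) dx + [u'(x) v(x)]_0^1/3.
Choose V so that boundary terms are either known or forced to vanish.
u is Dirichlet: u(0) = u(1/3) = 0. Let V = H^1_0(0, 1/3); then v(0) = v(1/3) = 0, and [u' v]_0^1/3 = 0.
Weak formulation: find u (satisfying any essential BC) such that ∫_0^1/3 u'(x) v'(x) dx = ∫_0^1/3 f v dx for all v ∈ V.
Substituting f(x) = sin(9*π*x), the right-hand side is ∫_0^1/3 (sin(9*π*x)) v dx.


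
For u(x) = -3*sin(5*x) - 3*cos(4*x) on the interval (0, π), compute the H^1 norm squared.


||u||_{H^1(0,π)}^2 = 340 + 387*π/2

u'(x) = 12*sin(4*x) - 15*cos(5*x).
Expand u² and (u')² and integrate term by term on (0, π), using: for integers n ≥ 1, ∫_0^π sin²(nx) dx = ∫_0^π cos²(nx) dx = π/2; for n ≠ n', ∫_0^π sin(nx)sin(n'x) dx = ∫_0^π cos(nx)cos(n'x) dx = 0; and by product-to-sum, ∫_0^π sin(nx)cos(n'x) dx = ½∫_0^π [sin((n+n')x) + sin((n−n')x)] dx, which is 0 when n+n' is even and 2n/(n²−n'²) when n+n' is odd (it need not vanish on (0, π)).
  u² squared terms: (-3)²·∫cos(4x)² dx = 9·π/2 = 9*π/2;  (-3)²·∫sin(5x)² dx = 9·π/2 = 9*π/2.
  u² cross terms: 2·(-3)·(-3)·∫cos(4x)·sin(5x) dx = 18·(10/9) = 20.
  So ∫_0^π u² dx = 9*π/2 + 9*π/2 + 20 = 20 + 9*π.
  (u')² squared terms: (-15)²·∫cos(5x)² dx = 225·π/2 = 225*π/2;  (12)²·∫sin(4x)² dx = 144·π/2 = 72*π.
  (u')² cross terms: 2·(-15)·(12)·∫cos(5x)·sin(4x) dx = -360·(-8/9) = 320.
  So ∫_0^π (u')² dx = 225*π/2 + 72*π + 320 = 320 + 369*π/2.
||u||_{H^1}^2 = (20 + 9*π) + (320 + 369*π/2) = 340 + 387*π/2.


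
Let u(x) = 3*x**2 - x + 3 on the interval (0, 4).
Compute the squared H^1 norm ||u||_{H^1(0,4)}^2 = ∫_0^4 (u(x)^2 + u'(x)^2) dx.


||u||_{H^1}^2 = 37928/15

The H^1 norm (squared) on an interval (0, L) is
  ||u||_{H^1}^2 = ∫_0^L u(x)^2 dx + ∫_0^L u'(x)^2 dx.
Compute u'(x) = 6*x - 1.
Then u(x)^2 = 9*x**4 - 6*x**3 + 19*x**2 - 6*x + 9 and u'(x)^2 = 36*x**2 - 12*x + 1.
Integrate each monomial from 0 to 4 using ∫_0^4 c·x^n dx = c·4^(n+1)/(n+1):
  ∫_0^4 u(x)^2 dx = ∫_0^4 (9*x^4 - 6*x^3 + 19*x^2 - 6*x + 9) dx. Term by term:
    ∫_0^4 9*x^4 dx = 9216/5;  ∫_0^4 -6*x^3 dx = -384;  ∫_0^4 19*x^2 dx = 1216/3;
    ∫_0^4 -6*x dx = -48;  ∫_0^4 9 dx = 36.
  Sum: 9216/5 − 384 + 1216/3 − 48 + 36 = 27788/15.
  ∫_0^4 u'(x)^2 dx = ∫_0^4 (36*x^2 - 12*x + 1) dx. Term by term:
    ∫_0^4 36*x^2 dx = 768;  ∫_0^4 -12*x dx = -96;  ∫_0^4 1 dx = 4.
  Sum: 768 − 96 + 4 = 676.
Adding: ||u||_{H^1}^2 = 27788/15 + 676 = 37928/15.


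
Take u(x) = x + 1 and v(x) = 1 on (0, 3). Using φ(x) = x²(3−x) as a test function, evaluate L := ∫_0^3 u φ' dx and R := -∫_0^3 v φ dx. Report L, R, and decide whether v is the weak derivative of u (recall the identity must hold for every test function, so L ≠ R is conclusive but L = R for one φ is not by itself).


LHS = -27/4, RHS = -27/4. Yes, v = u' weakly.

u(x) = x + 1, classical derivative u'(x) = 1.
φ(x) = x²(3−x), so φ'(x) = 3*x*(2 - x).
Note φ(0) = φ(3) = 0, so the boundary term u·φ vanishes.
LHS = ∫_0^3 u(x) φ'(x) dx = ∫_0^3 (-3*x^3 + 3*x^2 + 6*x) dx. Term by term:
  ∫_0^3 -3*x^3 dx = -243/4;  ∫_0^3 3*x^2 dx = 27;  ∫_0^3 6*x dx = 27.
Sum: -243/4 + 27 + 27 = -27/4.
So LHS = -27/4.
∫_0^3 v(x) φ(x) dx = ∫_0^3 (-x^3 + 3*x^2) dx. Term by term:
  ∫_0^3 -x^3 dx = -81/4;  ∫_0^3 3*x^2 dx = 27.
Sum: -81/4 + 27 = 27/4.
So RHS = -∫_0^3 v(x) φ(x) dx = -27/4.
LHS = RHS, so the identity holds for this test φ.
Moreover u is smooth here and v(x) = u'(x) = 1 pointwise, so the identity holds for every test function. Hence v is the weak derivative of u.


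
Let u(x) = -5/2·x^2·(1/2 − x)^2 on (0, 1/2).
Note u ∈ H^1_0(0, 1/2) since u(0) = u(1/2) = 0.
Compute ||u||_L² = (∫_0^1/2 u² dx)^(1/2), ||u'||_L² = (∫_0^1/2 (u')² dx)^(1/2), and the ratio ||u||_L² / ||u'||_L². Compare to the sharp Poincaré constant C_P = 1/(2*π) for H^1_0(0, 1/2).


||u||_L² / ||u'||_L² = sqrt(3)/12 < C_P = 1/(2*π).

u(x) = -5/2·x^2·(1/2 − x)^2, so u'(x) = 5*x*(-8*x^2 + 6*x - 1)/4.
u(x) = -5/2·x^2·(1/2 − x)^2 vanishes at x = 0 and x = 1/2, so u ∈ H^1_0(0, 1/2). Differentiate via the product rule and integrate the resulting polynomials term by term.
  ∫_0^1/2 u² dx = ∫_0^1/2 (25*x^8/4 - 25*x^7/2 + 75*x^6/8 - 25*x^5/8 + 25*x^4/64) dx. Term by term:
    ∫_0^1/2 25*x^8/4 dx = 25/18432;  ∫_0^1/2 -25*x^7/2 dx = -25/4096;  ∫_0^1/2 75*x^6/8 dx = 75/7168;
    ∫_0^1/2 -25*x^5/8 dx = -25/3072;  ∫_0^1/2 25*x^4/64 dx = 5/2048.
  Sum: 25/18432 − 25/4096 + 75/7168 − 25/3072 + 5/2048 = 5/258048.
  ∫_0^1/2 (u')² dx = ∫_0^1/2 (100*x^6 - 150*x^5 + 325*x^4/4 - 75*x^3/4 + 25*x^2/16) dx. Term by term:
    ∫_0^1/2 100*x^6 dx = 25/224;  ∫_0^1/2 -150*x^5 dx = -25/64;  ∫_0^1/2 325*x^4/4 dx = 65/128;
    ∫_0^1/2 -75*x^3/4 dx = -75/256;  ∫_0^1/2 25*x^2/16 dx = 25/384.
  Sum: 25/224 − 25/64 + 65/128 − 75/256 + 25/384 = 5/5376.
∫_0^1/2 u² dx = 5/258048, so ||u||_L² = sqrt(35)/1344.
∫_0^1/2 (u')² dx = 5/5376, so ||u'||_L² = sqrt(105)/336.
Ratio ||u||_L² / ||u'||_L² = sqrt(3)/12.
Sharp Poincaré constant on H^1_0(0, 1/2) is C_P = L/π = 1/(2*π), achieved by sin(2*π·x).
A polynomial bump cannot attain the sharp Poincaré constant (only the first sine eigenfunction does), so the ratio is strictly less than C_P, consistent with ||u||_L² ≤ C_P ||u'||_L².


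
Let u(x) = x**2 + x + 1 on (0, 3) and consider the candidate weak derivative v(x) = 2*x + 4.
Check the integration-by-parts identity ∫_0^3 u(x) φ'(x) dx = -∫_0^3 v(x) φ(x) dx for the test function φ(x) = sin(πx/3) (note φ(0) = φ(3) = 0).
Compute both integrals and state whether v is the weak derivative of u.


LHS = -24/π, RHS = -42/π. No, v is not the weak derivative of u.

u(x) = x**2 + x + 1, classical derivative u'(x) = 2*x + 1.
φ(x) = sin(πx/3), so φ'(x) = π*cos(π*x/3)/3.
Note φ(0) = φ(3) = 0, so the boundary term u·φ vanishes.
LHS = ∫_0^3 u(x) φ'(x) dx = ∫_0^3 (π*x^2*cos(π*x/3)/3 + π*x*cos(π*x/3)/3 + π*cos(π*x/3)/3) dx. Term by term:
  ∫_0^3 π*cos(π*x/3)/3 dx = 0;  ∫_0^3 π*x*cos(π*x/3)/3 dx = -6/π;  ∫_0^3 π*x^2*cos(π*x/3)/3 dx = -18/π.
Sum: 0 − 6/π − 18/π = -24/π.
So LHS = -24/π.
∫_0^3 v(x) φ(x) dx = ∫_0^3 (2*x*sin(π*x/3) + 4*sin(π*x/3)) dx. Term by term:
  ∫_0^3 4*sin(π*x/3) dx = 24/π;  ∫_0^3 2*x*sin(π*x/3) dx = 18/π.
Sum: 24/π + 18/π = 42/π.
So RHS = -∫_0^3 v(x) φ(x) dx = -42/π.
LHS − RHS = 18/π ≠ 0, so the identity fails.
(For a valid weak derivative the identity must hold for EVERY test function, in particular this one. The failure shows v is NOT the weak derivative of u.)
Correct weak derivative would be u'(x) = 2*x + 1.
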